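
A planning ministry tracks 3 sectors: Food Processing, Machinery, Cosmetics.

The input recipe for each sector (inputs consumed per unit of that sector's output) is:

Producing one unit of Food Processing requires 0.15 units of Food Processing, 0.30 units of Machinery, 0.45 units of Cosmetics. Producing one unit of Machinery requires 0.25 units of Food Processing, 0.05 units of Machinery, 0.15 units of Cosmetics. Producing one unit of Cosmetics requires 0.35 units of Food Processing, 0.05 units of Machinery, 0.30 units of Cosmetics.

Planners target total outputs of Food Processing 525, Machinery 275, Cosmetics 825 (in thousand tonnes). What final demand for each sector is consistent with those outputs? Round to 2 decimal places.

d_F = 88.75, d_M = 62.50, d_C = 300.00

I − A =
  [   0.85    -0.25    -0.35]
  [  -0.30     0.95    -0.05]
  [  -0.45    -0.15     0.70]
d = (I − A) x:
  d_F = (+0.85)·525 + (-0.25)·275 + (-0.35)·825 = 88.75
  d_M = (-0.30)·525 + (+0.95)·275 + (-0.05)·825 = 62.50
  d_C = (-0.45)·525 + (-0.15)·275 + (+0.70)·825 = 300.00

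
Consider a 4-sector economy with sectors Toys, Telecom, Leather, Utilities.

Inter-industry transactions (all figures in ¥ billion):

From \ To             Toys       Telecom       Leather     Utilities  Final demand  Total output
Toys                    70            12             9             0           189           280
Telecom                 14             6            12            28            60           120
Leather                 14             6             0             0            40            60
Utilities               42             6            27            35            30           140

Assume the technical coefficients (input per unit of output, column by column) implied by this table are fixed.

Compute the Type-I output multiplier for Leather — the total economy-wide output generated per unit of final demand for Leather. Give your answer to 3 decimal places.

Technical coefficients a_ij = z_ij / X_j:
  a_11 = 70/280 = 0.25, a_21 = 14/280 = 0.05, a_31 = 14/280 = 0.05, a_41 = 42/280 = 0.15
  a_12 = 12/120 = 0.10, a_22 = 6/120 = 0.05, a_32 = 6/120 = 0.05, a_42 = 6/120 = 0.05
  a_13 = 9/60 = 0.15, a_23 = 12/60 = 0.20, a_33 = 0/60 = 0.00, a_43 = 27/60 = 0.45
  a_14 = 0/140 = 0.00, a_24 = 28/140 = 0.20, a_34 = 0/140 = 0.00, a_44 = 35/140 = 0.25
I − A =
  [   0.75    -0.10    -0.15     0.00]
  [  -0.05     0.95    -0.20    -0.20]
  [  -0.05    -0.05     1.00     0.00]
  [  -0.15    -0.05    -0.45     0.75]
Compute the cofactors C_ij = (−1)^(i+j)·(3×3 minor ij) of I−A; the adjugate is their transpose:
adj(I−A) = Cᵀ =
  [ 0.690500   0.080625   0.129375   0.021500]
  [ 0.079500   0.556875   0.190125   0.148500]
  [ 0.038500   0.031875   0.520125   0.008500]
  [ 0.166500   0.072375   0.350625   0.691500]
det(I−A) = Σ_j (I−A)_1j·C_1j = (0.75)(0.690500) + (-0.10)(0.079500) + (-0.15)(0.038500) + (0.00)(0.166500) = 0.50415
(I − A)⁻¹ = adj(I−A) / det(I−A) ≈
  [   1.3696     0.1599     0.2566     0.0426]
  [   0.1577     1.1046     0.3771     0.2946]
  [   0.0764     0.0632     1.0317     0.0169]
  [   0.3303     0.1436     0.6955     1.3716]
The output multiplier for sector j is the column-j sum of the Leontief inverse (I − A)⁻¹ = adj(I−A) / det(I−A).
Column 3 of adj(I−A): (0.129375, 0.190125, 0.520125, 0.350625); det(I−A) = 0.50415.
m_3 = (0.129375 + 0.190125 + 0.520125 + 0.350625) / 0.50415 = 1.19025 / 0.50415 ≈ 2.361.

m_3 = 2.361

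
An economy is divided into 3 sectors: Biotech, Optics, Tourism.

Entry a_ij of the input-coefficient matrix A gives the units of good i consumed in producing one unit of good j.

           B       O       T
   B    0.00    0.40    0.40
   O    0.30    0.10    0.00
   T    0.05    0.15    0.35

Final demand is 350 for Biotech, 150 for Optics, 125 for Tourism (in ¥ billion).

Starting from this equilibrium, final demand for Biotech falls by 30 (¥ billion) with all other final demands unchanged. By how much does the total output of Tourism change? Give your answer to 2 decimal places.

I − A =
  [   1.00    -0.40    -0.40]
  [  -0.30     0.90     0.00]
  [  -0.05    -0.15     0.65]
Cofactors of I−A, C_ij = (−1)^(i+j)·(minor ij) (rows/columns in the sector order above):
  C_11 = (0.90)(0.65) − (0.00)(-0.15) = 0.5850
  C_12 = −[(-0.30)(0.65) − (0.00)(-0.05)] = 0.1950
  C_13 = (-0.30)(-0.15) − (0.90)(-0.05) = 0.0900
  C_21 = −[(-0.40)(0.65) − (-0.40)(-0.15)] = 0.3200
  C_22 = (1.00)(0.65) − (-0.40)(-0.05) = 0.6300
  C_23 = −[(1.00)(-0.15) − (-0.40)(-0.05)] = 0.1700
  C_31 = (-0.40)(0.00) − (-0.40)(0.90) = 0.3600
  C_32 = −[(1.00)(0.00) − (-0.40)(-0.30)] = 0.1200
  C_33 = (1.00)(0.90) − (-0.40)(-0.30) = 0.7800
det(I−A) = Σ_j (I−A)_1j·C_1j = (1.00)(0.5850) + (-0.40)(0.1950) + (-0.40)(0.0900) = 0.4710
adj(I−A) = Cᵀ =
  [ 0.5850   0.3200   0.3600]
  [ 0.1950   0.6300   0.1200]
  [ 0.0900   0.1700   0.7800]
(I − A)⁻¹ = adj(I−A) / det(I−A) ≈
  [   1.2420     0.6794     0.7643]
  [   0.4140     1.3376     0.2548]
  [   0.1911     0.3609     1.6561]
Δx = (I − A)⁻¹ Δd with Δd having -30 in the Biotech component and 0 elsewhere.
So Δx_T = L_TB · (-30), where L_TB = adj(I−A)_TB / det(I−A) = 0.0900 / 0.4710.
Δx_T = 0.0900 × (-30) / 0.4710 = -2.70 / 0.4710 ≈ -5.73.

Δx_T = -5.73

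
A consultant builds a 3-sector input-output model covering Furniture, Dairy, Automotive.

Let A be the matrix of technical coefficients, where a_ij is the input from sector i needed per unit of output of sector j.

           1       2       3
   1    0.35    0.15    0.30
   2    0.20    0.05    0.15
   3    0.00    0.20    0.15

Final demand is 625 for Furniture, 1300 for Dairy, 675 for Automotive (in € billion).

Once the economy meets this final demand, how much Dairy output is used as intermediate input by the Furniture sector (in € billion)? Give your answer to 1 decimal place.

z_21 = 400.6

I − A =
  [   0.65    -0.15    -0.30]
  [  -0.20     0.95    -0.15]
  [   0.00    -0.20     0.85]
Cofactors of I−A, C_ij = (−1)^(i+j)·(minor ij) (rows/columns in the sector order above):
  C_11 = (0.95)(0.85) − (-0.15)(-0.20) = 0.7775
  C_12 = −[(-0.20)(0.85) − (-0.15)(0.00)] = 0.1700
  C_13 = (-0.20)(-0.20) − (0.95)(0.00) = 0.0400
  C_21 = −[(-0.15)(0.85) − (-0.30)(-0.20)] = 0.1875
  C_22 = (0.65)(0.85) − (-0.30)(0.00) = 0.5525
  C_23 = −[(0.65)(-0.20) − (-0.15)(0.00)] = 0.1300
  C_31 = (-0.15)(-0.15) − (-0.30)(0.95) = 0.3075
  C_32 = −[(0.65)(-0.15) − (-0.30)(-0.20)] = 0.1575
  C_33 = (0.65)(0.95) − (-0.15)(-0.20) = 0.5875
det(I−A) = Σ_j (I−A)_1j·C_1j = (0.65)(0.7775) + (-0.15)(0.1700) + (-0.30)(0.0400) = 0.467875
adj(I−A) = Cᵀ =
  [ 0.7775   0.1875   0.3075]
  [ 0.1700   0.5525   0.1575]
  [ 0.0400   0.1300   0.5875]
(I − A)⁻¹ = adj(I−A) / det(I−A) ≈
  [   1.6618     0.4007     0.6572]
  [   0.3633     1.1809     0.3366]
  [   0.0855     0.2779     1.2557]
First solve x = (I − A)⁻¹ d = adj(I−A)·d / det(I−A); in particular x_1 = (0.7775·625 + 0.1875·1300 + 0.3075·675) / 0.467875 = 937.25 / 0.467875 ≈ 2003.206.
Intermediate flow from 2 to 1: z_21 = a_21 · x_1 = 0.20 × 937.25 / 0.467875 = 187.45 / 0.467875 ≈ 400.6.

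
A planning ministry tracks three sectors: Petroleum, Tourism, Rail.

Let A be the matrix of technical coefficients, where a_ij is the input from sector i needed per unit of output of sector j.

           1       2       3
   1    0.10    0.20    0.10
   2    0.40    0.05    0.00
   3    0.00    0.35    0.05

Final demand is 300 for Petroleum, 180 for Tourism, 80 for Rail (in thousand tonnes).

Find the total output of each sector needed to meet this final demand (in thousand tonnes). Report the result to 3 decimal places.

I − A =
  [   0.90    -0.20    -0.10]
  [  -0.40     0.95     0.00]
  [   0.00    -0.35     0.95]
Cofactors of I−A, C_ij = (−1)^(i+j)·(minor ij) (rows/columns in the sector order above):
  C_11 = (0.95)(0.95) − (0.00)(-0.35) = 0.9025
  C_12 = −[(-0.40)(0.95) − (0.00)(0.00)] = 0.3800
  C_13 = (-0.40)(-0.35) − (0.95)(0.00) = 0.1400
  C_21 = −[(-0.20)(0.95) − (-0.10)(-0.35)] = 0.2250
  C_22 = (0.90)(0.95) − (-0.10)(0.00) = 0.8550
  C_23 = −[(0.90)(-0.35) − (-0.20)(0.00)] = 0.3150
  C_31 = (-0.20)(0.00) − (-0.10)(0.95) = 0.0950
  C_32 = −[(0.90)(0.00) − (-0.10)(-0.40)] = 0.0400
  C_33 = (0.90)(0.95) − (-0.20)(-0.40) = 0.7750
det(I−A) = Σ_j (I−A)_1j·C_1j = (0.90)(0.9025) + (-0.20)(0.3800) + (-0.10)(0.1400) = 0.72225
adj(I−A) = Cᵀ =
  [ 0.9025   0.2250   0.0950]
  [ 0.3800   0.8550   0.0400]
  [ 0.1400   0.3150   0.7750]
(I − A)⁻¹ = adj(I−A) / det(I−A) ≈
  [   1.2496     0.3115     0.1315]
  [   0.5261     1.1838     0.0554]
  [   0.1938     0.4361     1.0730]
x = (I − A)⁻¹ d = adj(I−A)·d / det(I−A), with det(I−A) = 0.72225:
  x_1 = (0.9025·300 + 0.2250·180 + 0.0950·80) / 0.72225 = 318.85 / 0.72225 ≈ 441.468
  x_2 = (0.3800·300 + 0.8550·180 + 0.0400·80) / 0.72225 = 271.10 / 0.72225 ≈ 375.355
  x_3 = (0.1400·300 + 0.3150·180 + 0.7750·80) / 0.72225 = 160.70 / 0.72225 ≈ 222.499

x_1 = 441.468, x_2 = 375.355, x_3 = 222.499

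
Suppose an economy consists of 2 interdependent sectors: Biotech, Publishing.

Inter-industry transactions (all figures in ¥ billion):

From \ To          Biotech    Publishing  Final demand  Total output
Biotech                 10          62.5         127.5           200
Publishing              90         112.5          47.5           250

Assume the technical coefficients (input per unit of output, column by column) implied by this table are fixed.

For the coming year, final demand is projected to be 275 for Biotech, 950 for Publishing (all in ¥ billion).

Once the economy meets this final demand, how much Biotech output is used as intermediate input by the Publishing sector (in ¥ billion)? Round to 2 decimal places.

z_BP = 625.76

Technical coefficients a_ij = z_ij / X_j:
  a_BB = 10/200 = 0.05, a_PB = 90/200 = 0.45
  a_BP = 62.5/250 = 0.25, a_PP = 112.5/250 = 0.45
I − A =
  [   0.95    -0.25]
  [  -0.45     0.55]
det(I−A) = (0.95)(0.55) − (-0.25)(-0.45) = 0.4100
adj(I−A) = [[0.55, 0.25], [0.45, 0.95]]
(I − A)⁻¹ = adj(I−A) / det(I−A) ≈
  [   1.3415     0.6098]
  [   1.0976     2.3171]
First solve x = (I − A)⁻¹ d = adj(I−A)·d / det(I−A); in particular x_P = (0.45·275 + 0.95·950) / 0.4100 = 1026.25 / 0.4100 ≈ 2503.0488.
Intermediate flow from B to P: z_BP = a_BP · x_P = 0.25 × 1026.25 / 0.4100 = 256.5625 / 0.4100 ≈ 625.76.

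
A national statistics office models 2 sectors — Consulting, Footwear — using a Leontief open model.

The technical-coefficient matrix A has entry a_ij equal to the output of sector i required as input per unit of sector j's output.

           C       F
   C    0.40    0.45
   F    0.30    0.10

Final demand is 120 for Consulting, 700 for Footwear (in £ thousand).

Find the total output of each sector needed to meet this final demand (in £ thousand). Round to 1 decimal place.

I − A =
  [   0.60    -0.45]
  [  -0.30     0.90]
det(I−A) = (0.60)(0.90) − (-0.45)(-0.30) = 0.4050
adj(I−A) = [[0.90, 0.45], [0.30, 0.60]]
(I − A)⁻¹ = adj(I−A) / det(I−A) ≈
  [   2.2222     1.1111]
  [   0.7407     1.4815]
x = (I − A)⁻¹ d = adj(I−A)·d / det(I−A), with det(I−A) = 0.4050:
  x_C = (0.90·120 + 0.45·700) / 0.4050 = 423.00 / 0.4050 ≈ 1044.4
  x_F = (0.30·120 + 0.60·700) / 0.4050 = 456.00 / 0.4050 ≈ 1125.9

x_C = 1044.4, x_F = 1125.9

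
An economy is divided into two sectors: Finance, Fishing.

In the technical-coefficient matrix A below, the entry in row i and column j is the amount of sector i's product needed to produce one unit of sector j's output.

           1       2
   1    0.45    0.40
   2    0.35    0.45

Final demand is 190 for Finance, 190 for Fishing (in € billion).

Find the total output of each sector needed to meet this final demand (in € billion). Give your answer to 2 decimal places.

I − A =
  [   0.55    -0.40]
  [  -0.35     0.55]
det(I−A) = (0.55)(0.55) − (-0.40)(-0.35) = 0.1625
adj(I−A) = [[0.55, 0.40], [0.35, 0.55]]
(I − A)⁻¹ = adj(I−A) / det(I−A) ≈
  [   3.3846     2.4615]
  [   2.1538     3.3846]
x = (I − A)⁻¹ d = adj(I−A)·d / det(I−A), with det(I−A) = 0.1625:
  x_1 = (0.55·190 + 0.40·190) / 0.1625 = 180.50 / 0.1625 ≈ 1110.77
  x_2 = (0.35·190 + 0.55·190) / 0.1625 = 171.00 / 0.1625 ≈ 1052.31

x_1 = 1110.77, x_2 = 1052.31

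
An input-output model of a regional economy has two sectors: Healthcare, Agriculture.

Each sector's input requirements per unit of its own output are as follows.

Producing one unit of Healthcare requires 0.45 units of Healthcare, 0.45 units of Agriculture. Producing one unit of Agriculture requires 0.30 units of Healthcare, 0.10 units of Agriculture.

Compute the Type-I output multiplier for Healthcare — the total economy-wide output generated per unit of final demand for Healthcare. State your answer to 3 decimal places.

m_H = 3.750

I − A =
  [   0.55    -0.30]
  [  -0.45     0.90]
det(I−A) = (0.55)(0.90) − (-0.30)(-0.45) = 0.3600
adj(I−A) = [[0.90, 0.30], [0.45, 0.55]]
(I − A)⁻¹ = adj(I−A) / det(I−A) ≈
  [   2.5000     0.8333]
  [   1.2500     1.5278]
The output multiplier for sector j is the column-j sum of the Leontief inverse (I − A)⁻¹ = adj(I−A) / det(I−A).
Column H of adj(I−A): (0.90, 0.45); det(I−A) = 0.3600.
m_H = (0.90 + 0.45) / 0.3600 = 1.35 / 0.3600 = 3.750.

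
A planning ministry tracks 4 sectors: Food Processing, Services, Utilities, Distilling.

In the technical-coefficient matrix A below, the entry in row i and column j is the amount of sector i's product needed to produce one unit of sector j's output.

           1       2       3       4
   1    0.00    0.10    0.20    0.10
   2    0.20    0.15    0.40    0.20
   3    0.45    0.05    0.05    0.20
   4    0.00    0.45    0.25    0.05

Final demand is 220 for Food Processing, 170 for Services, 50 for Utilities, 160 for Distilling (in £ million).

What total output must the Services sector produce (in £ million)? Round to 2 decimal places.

I − A =
  [   1.00    -0.10    -0.20    -0.10]
  [  -0.20     0.85    -0.40    -0.20]
  [  -0.45    -0.05     0.95    -0.20]
  [   0.00    -0.45    -0.25     0.95]
Compute the cofactors C_ij = (−1)^(i+j)·(3×3 minor ij) of I−A; the adjugate is their transpose:
adj(I−A) = Cᵀ =
  [ 0.581625   0.156750   0.225750   0.141750]
  [ 0.364000   0.755750   0.473000   0.297000]
  [ 0.350375   0.200500   0.689500   0.224250]
  [ 0.264625   0.410750   0.405500   0.672000]
det(I−A) = Σ_j (I−A)_1j·C_1j = (1.00)(0.581625) + (-0.10)(0.364000) + (-0.20)(0.350375) + (-0.10)(0.264625) = 0.4486875
(I − A)⁻¹ = adj(I−A) / det(I−A) ≈
  [   1.2963     0.3494     0.5031     0.3159]
  [   0.8113     1.6844     1.0542     0.6619]
  [   0.7809     0.4469     1.5367     0.4998]
  [   0.5898     0.9154     0.9037     1.4977]
x = (I − A)⁻¹ d = adj(I−A)·d / det(I−A), with det(I−A) = 0.4486875:
  x_1 = (0.581625·220 + 0.156750·170 + 0.225750·50 + 0.141750·160) / 0.4486875 = 188.5725 / 0.4486875 ≈ 420.28
  x_2 = (0.364000·220 + 0.755750·170 + 0.473000·50 + 0.297000·160) / 0.4486875 = 279.7275 / 0.4486875 ≈ 623.44
  x_3 = (0.350375·220 + 0.200500·170 + 0.689500·50 + 0.224250·160) / 0.4486875 = 181.5225 / 0.4486875 ≈ 404.56
  x_4 = (0.264625·220 + 0.410750·170 + 0.405500·50 + 0.672000·160) / 0.4486875 = 255.84 / 0.4486875 ≈ 570.20

x_2 = 623.44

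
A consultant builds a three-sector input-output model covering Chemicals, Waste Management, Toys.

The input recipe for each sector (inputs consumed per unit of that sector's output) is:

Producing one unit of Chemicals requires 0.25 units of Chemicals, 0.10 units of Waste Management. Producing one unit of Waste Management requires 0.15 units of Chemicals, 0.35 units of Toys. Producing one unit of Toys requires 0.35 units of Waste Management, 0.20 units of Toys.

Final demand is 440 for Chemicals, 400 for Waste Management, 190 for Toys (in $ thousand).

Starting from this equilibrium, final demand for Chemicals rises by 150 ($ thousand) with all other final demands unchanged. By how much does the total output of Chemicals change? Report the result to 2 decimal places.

Δx_1 = 204.84

I − A =
  [   0.75    -0.15     0.00]
  [  -0.10     1.00    -0.35]
  [   0.00    -0.35     0.80]
Cofactors of I−A, C_ij = (−1)^(i+j)·(minor ij) (rows/columns in the sector order above):
  C_11 = (1.00)(0.80) − (-0.35)(-0.35) = 0.6775
  C_12 = −[(-0.10)(0.80) − (-0.35)(0.00)] = 0.0800
  C_13 = (-0.10)(-0.35) − (1.00)(0.00) = 0.0350
  C_21 = −[(-0.15)(0.80) − (0.00)(-0.35)] = 0.1200
  C_22 = (0.75)(0.80) − (0.00)(0.00) = 0.6000
  C_23 = −[(0.75)(-0.35) − (-0.15)(0.00)] = 0.2625
  C_31 = (-0.15)(-0.35) − (0.00)(1.00) = 0.0525
  C_32 = −[(0.75)(-0.35) − (0.00)(-0.10)] = 0.2625
  C_33 = (0.75)(1.00) − (-0.15)(-0.10) = 0.7350
det(I−A) = Σ_j (I−A)_1j·C_1j = (0.75)(0.6775) + (-0.15)(0.0800) + (0.00)(0.0350) = 0.496125
adj(I−A) = Cᵀ =
  [ 0.6775   0.1200   0.0525]
  [ 0.0800   0.6000   0.2625]
  [ 0.0350   0.2625   0.7350]
(I − A)⁻¹ = adj(I−A) / det(I−A) ≈
  [   1.3656     0.2419     0.1058]
  [   0.1612     1.2094     0.5291]
  [   0.0705     0.5291     1.4815]
Δx = (I − A)⁻¹ Δd with Δd having +150 in the Chemicals component and 0 elsewhere.
So Δx_1 = L_11 · (+150), where L_11 = adj(I−A)_11 / det(I−A) = 0.6775 / 0.496125.
Δx_1 = 0.6775 × (+150) / 0.496125 = 101.625 / 0.496125 ≈ 204.84.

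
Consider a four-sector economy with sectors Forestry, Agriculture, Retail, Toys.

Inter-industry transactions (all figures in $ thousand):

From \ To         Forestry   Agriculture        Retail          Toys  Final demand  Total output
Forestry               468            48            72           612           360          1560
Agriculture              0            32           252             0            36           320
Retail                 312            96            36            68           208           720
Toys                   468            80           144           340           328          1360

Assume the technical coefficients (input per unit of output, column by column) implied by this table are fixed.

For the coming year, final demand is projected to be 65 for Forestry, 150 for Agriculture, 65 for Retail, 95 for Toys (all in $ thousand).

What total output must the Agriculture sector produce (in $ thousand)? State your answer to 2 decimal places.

x_A = 280.76

Technical coefficients a_ij = z_ij / X_j:
  a_FF = 468/1560 = 0.30, a_AF = 0/1560 = 0.00, a_RF = 312/1560 = 0.20, a_TF = 468/1560 = 0.30
  a_FA = 48/320 = 0.15, a_AA = 32/320 = 0.10, a_RA = 96/320 = 0.30, a_TA = 80/320 = 0.25
  a_FR = 72/720 = 0.10, a_AR = 252/720 = 0.35, a_RR = 36/720 = 0.05, a_TR = 144/720 = 0.20
  a_FT = 612/1360 = 0.45, a_AT = 0/1360 = 0.00, a_RT = 68/1360 = 0.05, a_TT = 340/1360 = 0.25
I − A =
  [   0.70    -0.15    -0.10    -0.45]
  [   0.00     0.90    -0.35     0.00]
  [  -0.20    -0.30     0.95    -0.05]
  [  -0.30    -0.25    -0.20     0.75]
Compute the cofactors C_ij = (−1)^(i+j)·(3×3 minor ij) of I−A; the adjugate is their transpose:
adj(I−A) = Cᵀ =
  [ 0.549125   0.263000   0.227250   0.344625]
  [ 0.057750   0.329000   0.136500   0.043750]
  [ 0.148500   0.173000   0.351000   0.112500]
  [ 0.278500   0.261000   0.230000   0.496500]
det(I−A) = Σ_j (I−A)_1j·C_1j = (0.70)(0.549125) + (-0.15)(0.057750) + (-0.10)(0.148500) + (-0.45)(0.278500) = 0.23555
(I − A)⁻¹ = adj(I−A) / det(I−A) ≈
  [   2.3312     1.1165     0.9648     1.4631]
  [   0.2452     1.3967     0.5795     0.1857]
  [   0.6304     0.7345     1.4901     0.4776]
  [   1.1823     1.1080     0.9764     2.1078]
x = (I − A)⁻¹ d = adj(I−A)·d / det(I−A), with det(I−A) = 0.23555:
  x_F = (0.549125·65 + 0.263000·150 + 0.227250·65 + 0.344625·95) / 0.23555 = 122.65375 / 0.23555 ≈ 520.71
  x_A = (0.057750·65 + 0.329000·150 + 0.136500·65 + 0.043750·95) / 0.23555 = 66.1325 / 0.23555 ≈ 280.76
  x_R = (0.148500·65 + 0.173000·150 + 0.351000·65 + 0.112500·95) / 0.23555 = 69.105 / 0.23555 ≈ 293.38
  x_T = (0.278500·65 + 0.261000·150 + 0.230000·65 + 0.496500·95) / 0.23555 = 119.37 / 0.23555 ≈ 506.77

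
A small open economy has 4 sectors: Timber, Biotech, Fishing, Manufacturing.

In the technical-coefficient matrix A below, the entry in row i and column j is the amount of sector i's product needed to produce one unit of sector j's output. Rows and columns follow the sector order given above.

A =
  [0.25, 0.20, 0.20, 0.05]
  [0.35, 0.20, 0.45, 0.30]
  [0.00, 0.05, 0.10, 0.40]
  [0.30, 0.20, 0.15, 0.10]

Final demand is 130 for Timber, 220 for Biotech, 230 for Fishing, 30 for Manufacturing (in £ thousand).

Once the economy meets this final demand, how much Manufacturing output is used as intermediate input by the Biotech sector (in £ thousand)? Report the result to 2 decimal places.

I − A =
  [   0.75    -0.20    -0.20    -0.05]
  [  -0.35     0.80    -0.45    -0.30]
  [   0.00    -0.05     0.90    -0.40]
  [  -0.30    -0.20    -0.15     0.90]
Compute the cofactors C_ij = (−1)^(i+j)·(3×3 minor ij) of I−A; the adjugate is their transpose:
adj(I−A) = Cᵀ =
  [ 0.487500   0.184375   0.232500   0.191875]
  [ 0.397500   0.525000   0.414375   0.381250]
  [ 0.144250   0.117000   0.398500   0.224125]
  [ 0.274875   0.197625   0.236000   0.456625]
det(I−A) = Σ_j (I−A)_1j·C_1j = (0.75)(0.487500) + (-0.20)(0.397500) + (-0.20)(0.144250) + (-0.05)(0.274875) = 0.24353125
(I − A)⁻¹ = adj(I−A) / det(I−A) ≈
  [   2.0018     0.7571     0.9547     0.7879]
  [   1.6322     2.1558     1.7015     1.5655]
  [   0.5923     0.4804     1.6363     0.9203]
  [   1.1287     0.8115     0.9691     1.8750]
First solve x = (I − A)⁻¹ d = adj(I−A)·d / det(I−A); in particular x_2 = (0.397500·130 + 0.525000·220 + 0.414375·230 + 0.381250·30) / 0.24353125 = 273.91875 / 0.24353125 ≈ 1124.7786.
Intermediate flow from 4 to 2: z_42 = a_42 · x_2 = 0.20 × 273.91875 / 0.24353125 = 54.78375 / 0.24353125 ≈ 224.96.

z_42 = 224.96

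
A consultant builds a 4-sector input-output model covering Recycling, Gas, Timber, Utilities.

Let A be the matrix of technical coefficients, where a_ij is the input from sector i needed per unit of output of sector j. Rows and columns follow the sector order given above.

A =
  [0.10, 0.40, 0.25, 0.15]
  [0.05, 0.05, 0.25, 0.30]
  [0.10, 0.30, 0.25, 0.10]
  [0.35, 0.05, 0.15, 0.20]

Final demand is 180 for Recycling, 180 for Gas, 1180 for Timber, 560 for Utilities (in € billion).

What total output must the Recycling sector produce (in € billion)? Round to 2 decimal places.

x_R = 2185.80

I − A =
  [   0.90    -0.40    -0.25    -0.15]
  [  -0.05     0.95    -0.25    -0.30]
  [  -0.10    -0.30     0.75    -0.10]
  [  -0.35    -0.05    -0.15     0.80]
Compute the cofactors C_ij = (−1)^(i+j)·(3×3 minor ij) of I−A; the adjugate is their transpose:
adj(I−A) = Cᵀ =
  [ 0.469750   0.307625   0.307500   0.241875]
  [ 0.141250   0.456125   0.244750   0.228125]
  [ 0.151500   0.251500   0.562250   0.193000]
  [ 0.242750   0.210250   0.255250   0.521250]
det(I−A) = Σ_j (I−A)_1j·C_1j = (0.90)(0.469750) + (-0.40)(0.141250) + (-0.25)(0.151500) + (-0.15)(0.242750) = 0.2919875
(I − A)⁻¹ = adj(I−A) / det(I−A) ≈
  [   1.6088     1.0536     1.0531     0.8284]
  [   0.4838     1.5621     0.8382     0.7813]
  [   0.5189     0.8613     1.9256     0.6610]
  [   0.8314     0.7201     0.8742     1.7852]
x = (I − A)⁻¹ d = adj(I−A)·d / det(I−A), with det(I−A) = 0.2919875:
  x_R = (0.469750·180 + 0.307625·180 + 0.307500·1180 + 0.241875·560) / 0.2919875 = 638.2275 / 0.2919875 ≈ 2185.80
  x_G = (0.141250·180 + 0.456125·180 + 0.244750·1180 + 0.228125·560) / 0.2919875 = 524.0825 / 0.2919875 ≈ 1794.88
  x_T = (0.151500·180 + 0.251500·180 + 0.562250·1180 + 0.193000·560) / 0.2919875 = 844.075 / 0.2919875 ≈ 2890.79
  x_U = (0.242750·180 + 0.210250·180 + 0.255250·1180 + 0.521250·560) / 0.2919875 = 674.635 / 0.2919875 ≈ 2310.49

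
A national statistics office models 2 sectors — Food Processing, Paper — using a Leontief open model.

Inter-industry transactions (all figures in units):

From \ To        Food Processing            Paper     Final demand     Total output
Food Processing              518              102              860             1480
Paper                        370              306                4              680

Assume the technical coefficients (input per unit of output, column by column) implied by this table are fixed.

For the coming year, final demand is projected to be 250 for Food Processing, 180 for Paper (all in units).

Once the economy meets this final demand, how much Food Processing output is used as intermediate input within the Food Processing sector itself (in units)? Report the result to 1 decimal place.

Technical coefficients a_ij = z_ij / X_j:
  a_FF = 518/1480 = 0.35, a_PF = 370/1480 = 0.25
  a_FP = 102/680 = 0.15, a_PP = 306/680 = 0.45
I − A =
  [   0.65    -0.15]
  [  -0.25     0.55]
det(I−A) = (0.65)(0.55) − (-0.15)(-0.25) = 0.3200
adj(I−A) = [[0.55, 0.15], [0.25, 0.65]]
(I − A)⁻¹ = adj(I−A) / det(I−A) ≈
  [   1.7188     0.4688]
  [   0.7813     2.0313]
First solve x = (I − A)⁻¹ d = adj(I−A)·d / det(I−A); in particular x_F = (0.55·250 + 0.15·180) / 0.3200 = 164.50 / 0.3200 ≈ 514.063.
Intermediate flow from F to F: z_FF = a_FF · x_F = 0.35 × 164.50 / 0.3200 = 57.575 / 0.3200 ≈ 179.9.

z_FF = 179.9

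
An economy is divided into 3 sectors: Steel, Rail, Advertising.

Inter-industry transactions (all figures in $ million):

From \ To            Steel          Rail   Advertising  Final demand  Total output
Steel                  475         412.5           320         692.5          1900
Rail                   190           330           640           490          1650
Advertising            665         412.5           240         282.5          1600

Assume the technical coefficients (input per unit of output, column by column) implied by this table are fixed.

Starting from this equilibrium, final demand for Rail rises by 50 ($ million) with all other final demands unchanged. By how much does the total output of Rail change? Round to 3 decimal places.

Δx_2 = 89.300

Technical coefficients a_ij = z_ij / X_j:
  a_11 = 475/1900 = 0.25, a_21 = 190/1900 = 0.10, a_31 = 665/1900 = 0.35
  a_12 = 412.5/1650 = 0.25, a_22 = 330/1650 = 0.20, a_32 = 412.5/1650 = 0.25
  a_13 = 320/1600 = 0.20, a_23 = 640/1600 = 0.40, a_33 = 240/1600 = 0.15
I − A =
  [   0.75    -0.25    -0.20]
  [  -0.10     0.80    -0.40]
  [  -0.35    -0.25     0.85]
Cofactors of I−A, C_ij = (−1)^(i+j)·(minor ij) (rows/columns in the sector order above):
  C_11 = (0.80)(0.85) − (-0.40)(-0.25) = 0.5800
  C_12 = −[(-0.10)(0.85) − (-0.40)(-0.35)] = 0.2250
  C_13 = (-0.10)(-0.25) − (0.80)(-0.35) = 0.3050
  C_21 = −[(-0.25)(0.85) − (-0.20)(-0.25)] = 0.2625
  C_22 = (0.75)(0.85) − (-0.20)(-0.35) = 0.5675
  C_23 = −[(0.75)(-0.25) − (-0.25)(-0.35)] = 0.2750
  C_31 = (-0.25)(-0.40) − (-0.20)(0.80) = 0.2600
  C_32 = −[(0.75)(-0.40) − (-0.20)(-0.10)] = 0.3200
  C_33 = (0.75)(0.80) − (-0.25)(-0.10) = 0.5750
det(I−A) = Σ_j (I−A)_1j·C_1j = (0.75)(0.5800) + (-0.25)(0.2250) + (-0.20)(0.3050) = 0.31775
adj(I−A) = Cᵀ =
  [ 0.5800   0.2625   0.2600]
  [ 0.2250   0.5675   0.3200]
  [ 0.3050   0.2750   0.5750]
(I − A)⁻¹ = adj(I−A) / det(I−A) ≈
  [   1.8253     0.8261     0.8183]
  [   0.7081     1.7860     1.0071]
  [   0.9599     0.8655     1.8096]
Δx = (I − A)⁻¹ Δd with Δd having +50 in the Rail component and 0 elsewhere.
So Δx_2 = L_22 · (+50), where L_22 = adj(I−A)_22 / det(I−A) = 0.5675 / 0.31775.
Δx_2 = 0.5675 × (+50) / 0.31775 = 28.375 / 0.31775 ≈ 89.300.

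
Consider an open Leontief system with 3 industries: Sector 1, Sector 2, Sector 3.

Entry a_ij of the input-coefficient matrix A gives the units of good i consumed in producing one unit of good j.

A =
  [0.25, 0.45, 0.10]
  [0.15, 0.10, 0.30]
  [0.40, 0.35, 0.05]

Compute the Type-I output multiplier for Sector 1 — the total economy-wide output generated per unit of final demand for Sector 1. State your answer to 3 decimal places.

m_1 = 3.535

I − A =
  [   0.75    -0.45    -0.10]
  [  -0.15     0.90    -0.30]
  [  -0.40    -0.35     0.95]
Cofactors of I−A, C_ij = (−1)^(i+j)·(minor ij) (rows/columns in the sector order above):
  C_11 = (0.90)(0.95) − (-0.30)(-0.35) = 0.7500
  C_12 = −[(-0.15)(0.95) − (-0.30)(-0.40)] = 0.2625
  C_13 = (-0.15)(-0.35) − (0.90)(-0.40) = 0.4125
  C_21 = −[(-0.45)(0.95) − (-0.10)(-0.35)] = 0.4625
  C_22 = (0.75)(0.95) − (-0.10)(-0.40) = 0.6725
  C_23 = −[(0.75)(-0.35) − (-0.45)(-0.40)] = 0.4425
  C_31 = (-0.45)(-0.30) − (-0.10)(0.90) = 0.2250
  C_32 = −[(0.75)(-0.30) − (-0.10)(-0.15)] = 0.2400
  C_33 = (0.75)(0.90) − (-0.45)(-0.15) = 0.6075
det(I−A) = Σ_j (I−A)_1j·C_1j = (0.75)(0.7500) + (-0.45)(0.2625) + (-0.10)(0.4125) = 0.403125
adj(I−A) = Cᵀ =
  [ 0.7500   0.4625   0.2250]
  [ 0.2625   0.6725   0.2400]
  [ 0.4125   0.4425   0.6075]
(I − A)⁻¹ = adj(I−A) / det(I−A) ≈
  [   1.8605     1.1473     0.5581]
  [   0.6512     1.6682     0.5953]
  [   1.0233     1.0977     1.5070]
The output multiplier for sector j is the column-j sum of the Leontief inverse (I − A)⁻¹ = adj(I−A) / det(I−A).
Column 1 of adj(I−A): (0.7500, 0.2625, 0.4125); det(I−A) = 0.403125.
m_1 = (0.7500 + 0.2625 + 0.4125) / 0.403125 = 1.425 / 0.403125 ≈ 3.535.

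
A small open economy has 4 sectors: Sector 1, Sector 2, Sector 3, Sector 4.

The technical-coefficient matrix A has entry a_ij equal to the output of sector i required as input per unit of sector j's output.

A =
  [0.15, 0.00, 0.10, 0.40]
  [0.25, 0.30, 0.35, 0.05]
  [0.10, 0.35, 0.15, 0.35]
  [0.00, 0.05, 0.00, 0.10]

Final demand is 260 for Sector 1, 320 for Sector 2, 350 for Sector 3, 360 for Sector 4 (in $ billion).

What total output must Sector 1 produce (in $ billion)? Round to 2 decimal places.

x_1 = 676.00

I − A =
  [   0.85     0.00    -0.10    -0.40]
  [  -0.25     0.70    -0.35    -0.05]
  [  -0.10    -0.35     0.85    -0.35]
  [   0.00    -0.05     0.00     0.90]
Compute the cofactors C_ij = (−1)^(i+j)·(3×3 minor ij) of I−A; the adjugate is their transpose:
adj(I−A) = Cᵀ =
  [ 0.417000   0.050250   0.069750   0.215250]
  [ 0.222750   0.641250   0.290250   0.247500]
  [ 0.145875   0.284625   0.528375   0.286125]
  [ 0.012375   0.035625   0.016125   0.385875]
det(I−A) = Σ_j (I−A)_1j·C_1j = (0.85)(0.417000) + (0.00)(0.222750) + (-0.10)(0.145875) + (-0.40)(0.012375) = 0.3349125
(I − A)⁻¹ = adj(I−A) / det(I−A) ≈
  [   1.2451     0.1500     0.2083     0.6427]
  [   0.6651     1.9147     0.8666     0.7390]
  [   0.4356     0.8498     1.5777     0.8543]
  [   0.0369     0.1064     0.0481     1.1522]
x = (I − A)⁻¹ d = adj(I−A)·d / det(I−A), with det(I−A) = 0.3349125:
  x_1 = (0.417000·260 + 0.050250·320 + 0.069750·350 + 0.215250·360) / 0.3349125 = 226.4025 / 0.3349125 ≈ 676.00
  x_2 = (0.222750·260 + 0.641250·320 + 0.290250·350 + 0.247500·360) / 0.3349125 = 453.8025 / 0.3349125 ≈ 1354.99
  x_3 = (0.145875·260 + 0.284625·320 + 0.528375·350 + 0.286125·360) / 0.3349125 = 416.94375 / 0.3349125 ≈ 1244.93
  x_4 = (0.012375·260 + 0.035625·320 + 0.016125·350 + 0.385875·360) / 0.3349125 = 159.17625 / 0.3349125 ≈ 475.28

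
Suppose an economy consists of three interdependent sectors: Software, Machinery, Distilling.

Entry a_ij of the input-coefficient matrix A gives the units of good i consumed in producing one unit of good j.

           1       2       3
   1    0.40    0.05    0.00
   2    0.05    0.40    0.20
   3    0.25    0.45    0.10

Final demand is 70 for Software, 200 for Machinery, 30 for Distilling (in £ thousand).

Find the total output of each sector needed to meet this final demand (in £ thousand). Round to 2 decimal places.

I − A =
  [   0.60    -0.05     0.00]
  [  -0.05     0.60    -0.20]
  [  -0.25    -0.45     0.90]
Cofactors of I−A, C_ij = (−1)^(i+j)·(minor ij) (rows/columns in the sector order above):
  C_11 = (0.60)(0.90) − (-0.20)(-0.45) = 0.4500
  C_12 = −[(-0.05)(0.90) − (-0.20)(-0.25)] = 0.0950
  C_13 = (-0.05)(-0.45) − (0.60)(-0.25) = 0.1725
  C_21 = −[(-0.05)(0.90) − (0.00)(-0.45)] = 0.0450
  C_22 = (0.60)(0.90) − (0.00)(-0.25) = 0.5400
  C_23 = −[(0.60)(-0.45) − (-0.05)(-0.25)] = 0.2825
  C_31 = (-0.05)(-0.20) − (0.00)(0.60) = 0.0100
  C_32 = −[(0.60)(-0.20) − (0.00)(-0.05)] = 0.1200
  C_33 = (0.60)(0.60) − (-0.05)(-0.05) = 0.3575
det(I−A) = Σ_j (I−A)_1j·C_1j = (0.60)(0.4500) + (-0.05)(0.0950) + (0.00)(0.1725) = 0.26525
adj(I−A) = Cᵀ =
  [ 0.4500   0.0450   0.0100]
  [ 0.0950   0.5400   0.1200]
  [ 0.1725   0.2825   0.3575]
(I − A)⁻¹ = adj(I−A) / det(I−A) ≈
  [   1.6965     0.1697     0.0377]
  [   0.3582     2.0358     0.4524]
  [   0.6503     1.0650     1.3478]
x = (I − A)⁻¹ d = adj(I−A)·d / det(I−A), with det(I−A) = 0.26525:
  x_1 = (0.4500·70 + 0.0450·200 + 0.0100·30) / 0.26525 = 40.80 / 0.26525 ≈ 153.82
  x_2 = (0.0950·70 + 0.5400·200 + 0.1200·30) / 0.26525 = 118.25 / 0.26525 ≈ 445.81
  x_3 = (0.1725·70 + 0.2825·200 + 0.3575·30) / 0.26525 = 79.30 / 0.26525 ≈ 298.96

x_1 = 153.82, x_2 = 445.81, x_3 = 298.96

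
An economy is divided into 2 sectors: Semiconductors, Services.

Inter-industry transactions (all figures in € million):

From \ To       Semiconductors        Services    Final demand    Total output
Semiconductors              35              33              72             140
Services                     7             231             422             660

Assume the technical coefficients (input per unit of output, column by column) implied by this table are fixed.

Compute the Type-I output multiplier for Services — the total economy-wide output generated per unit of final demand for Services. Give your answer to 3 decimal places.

Technical coefficients a_ij = z_ij / X_j:
  a_11 = 35/140 = 0.25, a_21 = 7/140 = 0.05
  a_12 = 33/660 = 0.05, a_22 = 231/660 = 0.35
I − A =
  [   0.75    -0.05]
  [  -0.05     0.65]
det(I−A) = (0.75)(0.65) − (-0.05)(-0.05) = 0.4850
adj(I−A) = [[0.65, 0.05], [0.05, 0.75]]
(I − A)⁻¹ = adj(I−A) / det(I−A) ≈
  [   1.3402     0.1031]
  [   0.1031     1.5464]
The output multiplier for sector j is the column-j sum of the Leontief inverse (I − A)⁻¹ = adj(I−A) / det(I−A).
Column 2 of adj(I−A): (0.05, 0.75); det(I−A) = 0.4850.
m_2 = (0.05 + 0.75) / 0.4850 = 0.80 / 0.4850 ≈ 1.649.

m_2 = 1.649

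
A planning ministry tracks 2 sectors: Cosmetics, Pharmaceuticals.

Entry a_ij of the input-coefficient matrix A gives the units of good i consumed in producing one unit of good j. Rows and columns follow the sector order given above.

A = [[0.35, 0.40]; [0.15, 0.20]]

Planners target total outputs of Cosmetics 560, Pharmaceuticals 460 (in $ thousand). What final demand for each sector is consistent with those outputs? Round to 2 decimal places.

I − A =
  [   0.65    -0.40]
  [  -0.15     0.80]
d = (I − A) x:
  d_1 = (+0.65)·560 + (-0.40)·460 = 180.00
  d_2 = (-0.15)·560 + (+0.80)·460 = 284.00

d_1 = 180.00, d_2 = 284.00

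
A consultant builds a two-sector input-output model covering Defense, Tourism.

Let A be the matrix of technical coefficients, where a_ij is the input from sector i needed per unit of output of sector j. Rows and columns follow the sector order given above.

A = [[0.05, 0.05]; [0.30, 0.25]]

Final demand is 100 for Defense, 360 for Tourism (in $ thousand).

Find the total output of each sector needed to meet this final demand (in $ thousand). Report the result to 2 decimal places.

x_D = 133.33, x_T = 533.33

I − A =
  [   0.95    -0.05]
  [  -0.30     0.75]
det(I−A) = (0.95)(0.75) − (-0.05)(-0.30) = 0.6975
adj(I−A) = [[0.75, 0.05], [0.30, 0.95]]
(I − A)⁻¹ = adj(I−A) / det(I−A) ≈
  [   1.0753     0.0717]
  [   0.4301     1.3620]
x = (I − A)⁻¹ d = adj(I−A)·d / det(I−A), with det(I−A) = 0.6975:
  x_D = (0.75·100 + 0.05·360) / 0.6975 = 93.00 / 0.6975 ≈ 133.33
  x_T = (0.30·100 + 0.95·360) / 0.6975 = 372.00 / 0.6975 ≈ 533.33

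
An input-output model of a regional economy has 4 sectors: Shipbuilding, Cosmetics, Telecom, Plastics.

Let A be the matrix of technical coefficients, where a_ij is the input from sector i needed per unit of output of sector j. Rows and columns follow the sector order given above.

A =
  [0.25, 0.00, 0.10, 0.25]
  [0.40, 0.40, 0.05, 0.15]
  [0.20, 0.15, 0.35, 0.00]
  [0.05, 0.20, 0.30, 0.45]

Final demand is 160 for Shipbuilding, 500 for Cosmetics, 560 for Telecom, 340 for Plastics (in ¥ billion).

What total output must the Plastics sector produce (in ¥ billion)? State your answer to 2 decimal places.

x_P = 2700.90

I − A =
  [   0.75     0.00    -0.10    -0.25]
  [  -0.40     0.60    -0.05    -0.15]
  [  -0.20    -0.15     0.65     0.00]
  [  -0.05    -0.20    -0.30     0.55]
Compute the cofactors C_ij = (−1)^(i+j)·(3×3 minor ij) of I−A; the adjugate is their transpose:
adj(I−A) = Cᵀ =
  [ 0.184125   0.052000   0.077500   0.097875]
  [ 0.162375   0.234000   0.106500   0.137625]
  [ 0.094125   0.070000   0.197500   0.061875]
  [ 0.127125   0.128000   0.153500   0.268875]
det(I−A) = Σ_j (I−A)_1j·C_1j = (0.75)(0.184125) + (0.00)(0.162375) + (-0.10)(0.094125) + (-0.25)(0.127125) = 0.0969
(I − A)⁻¹ = adj(I−A) / det(I−A) ≈
  [   1.9002     0.5366     0.7998     1.0101]
  [   1.6757     2.4149     1.0991     1.4203]
  [   0.9714     0.7224     2.0382     0.6385]
  [   1.3119     1.3209     1.5841     2.7748]
x = (I − A)⁻¹ d = adj(I−A)·d / det(I−A), with det(I−A) = 0.0969:
  x_S = (0.184125·160 + 0.052000·500 + 0.077500·560 + 0.097875·340) / 0.0969 = 132.1375 / 0.0969 ≈ 1363.65
  x_C = (0.162375·160 + 0.234000·500 + 0.106500·560 + 0.137625·340) / 0.0969 = 249.4125 / 0.0969 ≈ 2573.92
  x_T = (0.094125·160 + 0.070000·500 + 0.197500·560 + 0.061875·340) / 0.0969 = 181.6975 / 0.0969 ≈ 1875.10
  x_P = (0.127125·160 + 0.128000·500 + 0.153500·560 + 0.268875·340) / 0.0969 = 261.7175 / 0.0969 ≈ 2700.90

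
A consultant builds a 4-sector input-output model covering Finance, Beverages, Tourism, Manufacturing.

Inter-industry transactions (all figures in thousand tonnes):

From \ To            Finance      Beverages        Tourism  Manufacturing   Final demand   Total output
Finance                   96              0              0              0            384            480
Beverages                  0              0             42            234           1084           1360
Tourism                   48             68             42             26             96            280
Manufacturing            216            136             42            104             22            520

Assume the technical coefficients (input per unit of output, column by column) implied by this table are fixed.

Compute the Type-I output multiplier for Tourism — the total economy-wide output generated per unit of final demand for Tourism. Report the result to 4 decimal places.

m_3 = 1.7745

Technical coefficients a_ij = z_ij / X_j:
  a_11 = 96/480 = 0.20, a_21 = 0/480 = 0.00, a_31 = 48/480 = 0.10, a_41 = 216/480 = 0.45
  a_12 = 0/1360 = 0.00, a_22 = 0/1360 = 0.00, a_32 = 68/1360 = 0.05, a_42 = 136/1360 = 0.10
  a_13 = 0/280 = 0.00, a_23 = 42/280 = 0.15, a_33 = 42/280 = 0.15, a_43 = 42/280 = 0.15
  a_14 = 0/520 = 0.00, a_24 = 234/520 = 0.45, a_34 = 26/520 = 0.05, a_44 = 104/520 = 0.20
I − A =
  [   0.80     0.00     0.00     0.00]
  [   0.00     1.00    -0.15    -0.45]
  [  -0.10    -0.05     0.85    -0.05]
  [  -0.45    -0.10    -0.15     0.80]
Compute the cofactors C_ij = (−1)^(i+j)·(3×3 minor ij) of I−A; the adjugate is their transpose:
adj(I−A) = Cᵀ =
  [ 0.624125   0.000000   0.000000   0.000000]
  [ 0.194250   0.538000   0.150000   0.312000]
  [ 0.108125   0.036000   0.604000   0.058000]
  [ 0.395625   0.074000   0.132000   0.674000]
det(I−A) = Σ_j (I−A)_1j·C_1j = (0.80)(0.624125) + (0.00)(0.194250) + (0.00)(0.108125) + (0.00)(0.395625) = 0.4993
(I − A)⁻¹ = adj(I−A) / det(I−A) ≈
  [   1.25000     0.00000     0.00000     0.00000]
  [   0.38904     1.07751     0.30042     0.62487]
  [   0.21655     0.07210     1.20969     0.11616]
  [   0.79236     0.14821     0.26437     1.34989]
The output multiplier for sector j is the column-j sum of the Leontief inverse (I − A)⁻¹ = adj(I−A) / det(I−A).
Column 3 of adj(I−A): (0.000000, 0.150000, 0.604000, 0.132000); det(I−A) = 0.4993.
m_3 = (0.000000 + 0.150000 + 0.604000 + 0.132000) / 0.4993 = 0.886 / 0.4993 ≈ 1.7745.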